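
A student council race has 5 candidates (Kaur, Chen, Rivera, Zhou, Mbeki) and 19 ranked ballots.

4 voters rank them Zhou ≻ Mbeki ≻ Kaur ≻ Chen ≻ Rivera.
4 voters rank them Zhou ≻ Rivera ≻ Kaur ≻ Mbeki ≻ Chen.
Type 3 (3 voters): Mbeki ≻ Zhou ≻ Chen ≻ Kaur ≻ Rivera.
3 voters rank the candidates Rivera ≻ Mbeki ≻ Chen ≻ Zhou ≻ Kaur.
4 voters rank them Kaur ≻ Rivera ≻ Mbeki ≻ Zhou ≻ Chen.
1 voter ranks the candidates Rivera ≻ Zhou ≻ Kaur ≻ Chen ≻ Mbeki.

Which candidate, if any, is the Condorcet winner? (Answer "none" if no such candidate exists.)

Pairwise majorities:
Kaur vs Chen: Kaur, 13–6.
Kaur–Rivera: Kaur 11–8.
Kaur vs Zhou: Zhou wins 15–4.
Kaur vs Mbeki: Mbeki wins 10–9.
Chen vs Rivera: Rivera wins 12–7.
Chen vs Zhou: Zhou, 16–3.
Chen–Mbeki: Mbeki 18–1.
Rivera–Zhou: Zhou 11–8.
Rivera–Mbeki: Rivera 12–7.
Zhou–Mbeki: Mbeki 10–9.
No candidate is unbeaten: Kaur loses to Zhou; Chen loses to Kaur; Rivera loses to Kaur; Zhou loses to Mbeki; Mbeki loses to Rivera. In particular Kaur > Rivera > Mbeki > Kaur is a majority cycle — no Condorcet winner exists.

none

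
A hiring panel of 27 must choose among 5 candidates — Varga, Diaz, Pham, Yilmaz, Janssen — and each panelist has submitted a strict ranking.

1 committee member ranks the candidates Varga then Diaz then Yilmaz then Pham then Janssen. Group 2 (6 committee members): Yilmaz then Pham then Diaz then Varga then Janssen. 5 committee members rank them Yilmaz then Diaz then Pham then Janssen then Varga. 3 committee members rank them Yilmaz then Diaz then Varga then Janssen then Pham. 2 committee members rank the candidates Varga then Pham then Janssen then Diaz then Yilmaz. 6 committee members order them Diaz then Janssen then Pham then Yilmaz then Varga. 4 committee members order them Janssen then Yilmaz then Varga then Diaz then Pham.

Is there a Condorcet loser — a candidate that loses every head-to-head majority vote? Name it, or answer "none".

Varga

Pairwise majorities:
Varga vs Diaz: 7 to 20, Diaz.
Varga vs Pham: 10 to 17, Pham.
Varga vs Yilmaz: Yilmaz, 24–3.
Varga vs Janssen: Janssen wins 15–12.
Diaz vs Pham: 19 to 8, Diaz.
Diaz vs Yilmaz: Yilmaz, 18–9.
Diaz–Janssen: Diaz 21–6.
Pham–Yilmaz: Yilmaz 19–8.
Pham vs Janssen: Pham, 14–13.
Yilmaz vs Janssen: Yilmaz is ranked higher on 1+6+5+3 = 15 ballots, Janssen on 12. Yilmaz wins 15–12.
Varga loses to every other candidate — it is the Condorcet loser.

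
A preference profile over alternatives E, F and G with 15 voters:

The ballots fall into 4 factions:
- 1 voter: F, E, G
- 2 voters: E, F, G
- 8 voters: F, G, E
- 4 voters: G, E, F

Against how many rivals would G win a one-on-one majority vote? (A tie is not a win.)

G against each rival (15 voters):
G vs E: G preferred on 8+4 = 12 ballots; G wins 12–3.
G vs F: G is ranked higher on 4 ballots, F on 11. F wins 11–4.
G beats E; loses to F — 1 pairwise win.

1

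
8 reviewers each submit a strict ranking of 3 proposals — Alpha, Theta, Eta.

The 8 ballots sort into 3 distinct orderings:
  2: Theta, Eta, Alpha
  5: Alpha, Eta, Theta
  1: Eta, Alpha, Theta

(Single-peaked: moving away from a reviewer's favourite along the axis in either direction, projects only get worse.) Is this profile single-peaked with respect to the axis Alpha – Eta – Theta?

yes

Axis positions: Alpha=1, Eta=2, Theta=3.
Bloc 1 (peak Theta at position 3): ranking walks positions 3-2-1, expanding outward from the peak — single-peaked.
Bloc 2 (peak Alpha at position 1): ranking walks positions 1-2-3, expanding outward from the peak — single-peaked.
Bloc 3 (peak Eta at position 2): ranking walks positions 2-1-3, expanding outward from the peak — single-peaked.
Every ranking is single-peaked on this axis.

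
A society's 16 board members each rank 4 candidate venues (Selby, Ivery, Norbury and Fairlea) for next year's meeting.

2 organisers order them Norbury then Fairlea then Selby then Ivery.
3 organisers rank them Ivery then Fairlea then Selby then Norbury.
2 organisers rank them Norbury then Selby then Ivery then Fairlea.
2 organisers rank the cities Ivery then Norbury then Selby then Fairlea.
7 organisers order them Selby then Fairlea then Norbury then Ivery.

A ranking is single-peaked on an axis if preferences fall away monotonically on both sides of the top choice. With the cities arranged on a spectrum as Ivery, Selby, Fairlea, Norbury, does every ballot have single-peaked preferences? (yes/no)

no

Axis positions: Ivery=1, Selby=2, Fairlea=3, Norbury=4.
Group 1 (peak Norbury at position 4): ranking walks positions 4-3-2-1, expanding outward from the peak — single-peaked.
Group 2: ranking walks positions 1-3-2-4; Fairlea is ranked above Selby even though Selby lies between Fairlea and the peak Ivery on the axis — preferences dip and rise again. Not single-peaked.
Group 3: ranking walks positions 4-2-1-3; Selby is ranked above Fairlea even though Fairlea lies between Selby and the peak Norbury on the axis — preferences dip and rise again. Not single-peaked.
Group 4: ranking walks positions 1-4-2-3; Norbury is ranked above Selby even though Selby lies between Norbury and the peak Ivery on the axis — preferences dip and rise again. Not single-peaked.
Group 5 (peak Selby at position 2): ranking walks positions 2-3-4-1, expanding outward from the peak — single-peaked.
Group 2 violates single-peakedness, so the profile is not single-peaked on this axis.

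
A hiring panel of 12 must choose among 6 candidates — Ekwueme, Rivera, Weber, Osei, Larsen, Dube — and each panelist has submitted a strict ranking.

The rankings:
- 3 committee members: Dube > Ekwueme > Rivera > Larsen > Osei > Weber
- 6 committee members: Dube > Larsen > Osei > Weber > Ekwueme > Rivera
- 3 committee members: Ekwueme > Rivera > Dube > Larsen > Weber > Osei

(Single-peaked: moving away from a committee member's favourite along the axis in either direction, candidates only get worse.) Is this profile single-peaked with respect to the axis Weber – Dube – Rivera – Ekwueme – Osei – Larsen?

no

Axis positions: Weber=1, Dube=2, Rivera=3, Ekwueme=4, Osei=5, Larsen=6.
Cluster 1: ranking walks positions 2-4-3-6-5-1; Ekwueme is ranked above Rivera even though Rivera lies between Ekwueme and the peak Dube on the axis — preferences dip and rise again. Not single-peaked.
Cluster 2: ranking walks positions 2-6-5-1-4-3; Larsen is ranked above Rivera even though Rivera lies between Larsen and the peak Dube on the axis — preferences dip and rise again. Not single-peaked.
Cluster 3: ranking walks positions 4-3-2-6-1-5; Larsen is ranked above Osei even though Osei lies between Larsen and the peak Ekwueme on the axis — preferences dip and rise again. Not single-peaked.
Cluster 1 violates single-peakedness, so the profile is not single-peaked on this axis.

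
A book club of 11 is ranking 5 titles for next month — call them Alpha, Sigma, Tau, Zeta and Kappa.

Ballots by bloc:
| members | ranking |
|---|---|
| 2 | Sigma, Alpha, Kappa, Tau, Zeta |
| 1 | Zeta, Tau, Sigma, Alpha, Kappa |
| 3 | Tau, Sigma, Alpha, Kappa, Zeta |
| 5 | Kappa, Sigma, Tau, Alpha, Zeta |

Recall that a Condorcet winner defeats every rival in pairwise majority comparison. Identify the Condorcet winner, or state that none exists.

Sigma

Pairwise majorities:
Alpha vs Sigma: Alpha is ranked higher on 0 ballots, Sigma on 11. Sigma wins 11–0.
Alpha–Tau: Tau 9–2.
Alpha vs Zeta: 2+3+5 = 10 for Alpha, 1 for Zeta — Alpha by 10–1.
Alpha vs Kappa: 6 to 5, Alpha.
Sigma vs Tau: Sigma is ranked higher on 2+5 = 7 ballots, Tau on 4. Sigma wins 7–4.
Sigma vs Zeta: Sigma, 10–1.
Sigma–Kappa: Sigma 6–5.
Tau vs Zeta: Tau wins 10–1.
Tau vs Kappa: 1+3 = 4 for Tau, 7 for Kappa — Kappa by 7–4.
Zeta vs Kappa: 1 for Zeta, 10 for Kappa — Kappa by 10–1.
Sigma defeats every rival head-to-head and is the Condorcet winner.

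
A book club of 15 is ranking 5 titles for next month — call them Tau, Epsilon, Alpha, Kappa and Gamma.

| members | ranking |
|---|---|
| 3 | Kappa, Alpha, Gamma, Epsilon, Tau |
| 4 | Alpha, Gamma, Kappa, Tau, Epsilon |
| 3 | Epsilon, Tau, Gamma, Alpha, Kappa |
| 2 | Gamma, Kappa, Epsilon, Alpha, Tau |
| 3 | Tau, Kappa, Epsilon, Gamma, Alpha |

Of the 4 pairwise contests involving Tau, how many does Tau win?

Tau against each rival (15 members):
Tau vs Epsilon: 4+3 = 7 for Tau, 8 for Epsilon — Epsilon by 8–7.
Tau vs Alpha: Alpha wins 9–6.
Tau vs Kappa: Kappa wins 9–6.
Tau vs Gamma: Gamma, 9–6.
Tau beats no one; loses to Epsilon, Alpha, Kappa, Gamma — 0 pairwise wins.

0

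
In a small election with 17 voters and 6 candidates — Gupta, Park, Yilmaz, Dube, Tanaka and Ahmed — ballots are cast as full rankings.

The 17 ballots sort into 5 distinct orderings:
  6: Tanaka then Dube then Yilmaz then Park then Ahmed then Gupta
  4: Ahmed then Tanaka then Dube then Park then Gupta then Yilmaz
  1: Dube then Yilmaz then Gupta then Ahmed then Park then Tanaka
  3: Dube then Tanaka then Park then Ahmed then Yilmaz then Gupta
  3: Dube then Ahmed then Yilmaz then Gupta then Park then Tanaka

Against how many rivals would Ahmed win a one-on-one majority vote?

Ahmed against each rival (17 voters):
Ahmed–Gupta: Ahmed 16–1.
Ahmed vs Park: 8 to 9, Park.
Ahmed vs Yilmaz: Ahmed is ranked higher on 4+3+3 = 10 ballots, Yilmaz on 7. Ahmed wins 10–7.
Ahmed–Dube: Dube 13–4.
Ahmed vs Tanaka: Tanaka wins 9–8.
Ahmed beats Gupta, Yilmaz; loses to Park, Dube, Tanaka — 2 pairwise wins.

2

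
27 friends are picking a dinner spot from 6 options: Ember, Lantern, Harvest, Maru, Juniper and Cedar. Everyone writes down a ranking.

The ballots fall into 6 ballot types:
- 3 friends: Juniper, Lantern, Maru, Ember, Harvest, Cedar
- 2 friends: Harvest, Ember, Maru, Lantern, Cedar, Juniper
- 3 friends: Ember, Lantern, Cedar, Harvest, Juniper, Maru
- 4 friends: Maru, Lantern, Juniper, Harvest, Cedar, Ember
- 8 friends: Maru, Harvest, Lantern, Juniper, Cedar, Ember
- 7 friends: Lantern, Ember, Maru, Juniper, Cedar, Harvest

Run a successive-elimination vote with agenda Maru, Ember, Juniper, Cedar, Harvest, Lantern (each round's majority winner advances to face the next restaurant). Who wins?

Round 1: Maru vs Ember — 15–12, Maru advances.
Round 2: Maru vs Juniper — 21–6, Maru advances.
Round 3: Maru vs Cedar — 24–3, Maru advances.
Round 4: Maru vs Harvest — 22–5, Maru advances.
Round 5: Maru vs Lantern — 14–13, Maru advances.
The agenda winner is Maru.

Maru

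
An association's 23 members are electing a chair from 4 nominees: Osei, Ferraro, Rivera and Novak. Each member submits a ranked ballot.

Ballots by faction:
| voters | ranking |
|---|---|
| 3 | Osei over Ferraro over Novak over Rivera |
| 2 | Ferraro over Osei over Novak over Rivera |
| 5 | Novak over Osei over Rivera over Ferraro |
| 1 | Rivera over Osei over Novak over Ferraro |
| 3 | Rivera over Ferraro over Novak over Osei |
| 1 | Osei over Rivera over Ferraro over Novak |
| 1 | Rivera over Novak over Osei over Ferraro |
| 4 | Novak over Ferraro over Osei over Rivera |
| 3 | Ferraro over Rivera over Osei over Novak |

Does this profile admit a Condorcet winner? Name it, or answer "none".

Check each pair by majority over 23 ballots:
Osei vs Ferraro: Osei preferred on 3+5+1+1+1 = 11 ballots; Ferraro wins 12–11.
Osei vs Rivera: 15 to 8, Osei.
Osei vs Novak: 10 to 13, Novak.
Ferraro vs Rivera: 12 to 11, Ferraro.
Ferraro vs Novak: 3+2+3+1+3 = 12 for Ferraro, 11 for Novak — Ferraro by 12–11.
Rivera vs Novak: 1+3+1+1+3 = 9 for Rivera, 14 for Novak — Novak by 14–9.
Only Ferraro has no losses; Ferraro is the Condorcet winner.

Ferraro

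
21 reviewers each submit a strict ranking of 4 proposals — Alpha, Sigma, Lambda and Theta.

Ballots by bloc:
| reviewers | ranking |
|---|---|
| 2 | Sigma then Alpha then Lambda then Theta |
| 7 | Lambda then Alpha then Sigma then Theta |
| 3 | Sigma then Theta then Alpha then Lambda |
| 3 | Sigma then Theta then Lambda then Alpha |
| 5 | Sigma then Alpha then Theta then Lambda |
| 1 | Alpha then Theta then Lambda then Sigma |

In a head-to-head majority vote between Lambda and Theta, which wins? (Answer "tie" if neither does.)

Ballots ranking Lambda above Theta: 2 + 7 = 9.
Ballots ranking Theta above Lambda: 21 − 9 = 12.
Theta wins the head-to-head 12–9.

Theta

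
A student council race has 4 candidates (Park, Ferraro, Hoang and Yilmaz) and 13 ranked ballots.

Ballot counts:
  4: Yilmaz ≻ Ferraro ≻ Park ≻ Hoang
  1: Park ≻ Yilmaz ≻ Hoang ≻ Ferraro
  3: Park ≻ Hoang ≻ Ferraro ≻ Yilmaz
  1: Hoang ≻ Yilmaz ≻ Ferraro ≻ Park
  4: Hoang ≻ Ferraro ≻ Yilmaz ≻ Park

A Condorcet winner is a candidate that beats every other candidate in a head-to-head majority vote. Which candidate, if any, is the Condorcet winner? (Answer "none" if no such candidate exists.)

Head-to-head results (13 voters):
Park–Ferraro: Ferraro 9–4.
Park vs Hoang: 4+1+3 = 8 for Park, 5 for Hoang — Park by 8–5.
Park vs Yilmaz: 1+3 = 4 for Park, 9 for Yilmaz — Yilmaz by 9–4.
Ferraro vs Hoang: Hoang, 9–4.
Ferraro vs Yilmaz: Ferraro, 7–6.
Hoang–Yilmaz: Hoang 8–5.
No candidate is unbeaten: Park loses to Ferraro; Ferraro loses to Hoang; Hoang loses to Park; Yilmaz loses to Ferraro. In particular Park beats Hoang beats Ferraro beats Park is a majority cycle — no Condorcet winner exists.

none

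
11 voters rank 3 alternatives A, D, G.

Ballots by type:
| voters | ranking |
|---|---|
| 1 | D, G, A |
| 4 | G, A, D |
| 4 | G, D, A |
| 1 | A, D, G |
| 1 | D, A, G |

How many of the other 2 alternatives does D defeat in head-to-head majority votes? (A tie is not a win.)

D against each rival (11 voters):
D vs A: D preferred on 1+4+1 = 6 ballots; D wins 6–5.
D vs G: 3 to 8, G.
D beats A; loses to G — 1 pairwise win.

1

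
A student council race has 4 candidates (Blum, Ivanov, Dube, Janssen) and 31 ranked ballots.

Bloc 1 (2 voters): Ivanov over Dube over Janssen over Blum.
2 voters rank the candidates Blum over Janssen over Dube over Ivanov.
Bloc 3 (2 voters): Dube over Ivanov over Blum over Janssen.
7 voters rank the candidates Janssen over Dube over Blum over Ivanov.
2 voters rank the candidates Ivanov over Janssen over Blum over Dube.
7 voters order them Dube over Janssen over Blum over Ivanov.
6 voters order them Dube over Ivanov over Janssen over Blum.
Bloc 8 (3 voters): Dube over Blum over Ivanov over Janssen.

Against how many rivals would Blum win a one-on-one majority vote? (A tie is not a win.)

Blum against each rival (31 voters):
Blum vs Ivanov: Blum is ranked higher on 2+7+7+3 = 19 ballots, Ivanov on 12. Blum wins 19–12.
Blum–Dube: Dube 27–4.
Blum–Janssen: Janssen 24–7.
Blum beats Ivanov; loses to Dube, Janssen — 1 pairwise win.

1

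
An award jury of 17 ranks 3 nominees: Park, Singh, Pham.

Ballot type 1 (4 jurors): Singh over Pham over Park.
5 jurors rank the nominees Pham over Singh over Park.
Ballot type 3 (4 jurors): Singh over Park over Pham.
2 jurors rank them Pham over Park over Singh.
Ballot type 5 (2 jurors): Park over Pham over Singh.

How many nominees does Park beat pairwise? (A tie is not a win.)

0

Park against each rival (17 jurors):
Park vs Singh: Park preferred on 2+2 = 4 ballots; Singh wins 13–4.
Park vs Pham: 6 to 11, Pham.
Park beats no one; loses to Singh, Pham — 0 pairwise wins.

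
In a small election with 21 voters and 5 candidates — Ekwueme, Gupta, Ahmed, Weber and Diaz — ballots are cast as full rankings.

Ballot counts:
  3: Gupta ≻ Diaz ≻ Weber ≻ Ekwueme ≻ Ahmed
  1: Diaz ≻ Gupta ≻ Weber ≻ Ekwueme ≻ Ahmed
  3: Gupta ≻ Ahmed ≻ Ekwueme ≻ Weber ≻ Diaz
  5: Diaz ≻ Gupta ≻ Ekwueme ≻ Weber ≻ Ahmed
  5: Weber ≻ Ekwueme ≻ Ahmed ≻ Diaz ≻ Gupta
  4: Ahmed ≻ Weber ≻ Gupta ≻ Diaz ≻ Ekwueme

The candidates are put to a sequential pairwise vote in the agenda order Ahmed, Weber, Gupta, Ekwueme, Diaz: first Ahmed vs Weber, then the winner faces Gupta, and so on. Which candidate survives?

Diaz

Round 1: Ahmed vs Weber — 7–14, Weber advances.
Round 2: Weber vs Gupta — 9–12, Gupta advances.
Round 3: Gupta vs Ekwueme — 16–5, Gupta advances.
Round 4: Gupta vs Diaz — 10–11, Diaz advances.
The agenda winner is Diaz.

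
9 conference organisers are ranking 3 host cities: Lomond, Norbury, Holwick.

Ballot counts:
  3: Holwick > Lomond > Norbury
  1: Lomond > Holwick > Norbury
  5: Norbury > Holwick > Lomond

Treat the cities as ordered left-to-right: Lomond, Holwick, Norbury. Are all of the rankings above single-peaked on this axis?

yes

Axis positions: Lomond=1, Holwick=2, Norbury=3.
Faction 1 (peak Holwick at position 2): ranking walks positions 2-1-3, expanding outward from the peak — single-peaked.
Faction 2 (peak Lomond at position 1): ranking walks positions 1-2-3, expanding outward from the peak — single-peaked.
Faction 3 (peak Norbury at position 3): ranking walks positions 3-2-1, expanding outward from the peak — single-peaked.
Every ranking is single-peaked on this axis.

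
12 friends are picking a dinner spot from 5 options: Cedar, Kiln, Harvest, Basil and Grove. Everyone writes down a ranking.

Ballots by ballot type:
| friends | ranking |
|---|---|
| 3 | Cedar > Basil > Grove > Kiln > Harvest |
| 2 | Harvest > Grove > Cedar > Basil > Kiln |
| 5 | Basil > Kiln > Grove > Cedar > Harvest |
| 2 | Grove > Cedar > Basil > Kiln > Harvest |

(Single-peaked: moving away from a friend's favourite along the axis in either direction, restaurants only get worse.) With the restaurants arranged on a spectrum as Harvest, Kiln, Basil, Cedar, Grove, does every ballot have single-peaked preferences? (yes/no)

Axis positions: Harvest=1, Kiln=2, Basil=3, Cedar=4, Grove=5.
Ballot type 1 (peak Cedar at position 4): ranking walks positions 4-3-5-2-1, expanding outward from the peak — single-peaked.
Ballot type 2: ranking walks positions 1-5-4-3-2; Grove is ranked above Kiln even though Kiln lies between Grove and the peak Harvest on the axis — preferences dip and rise again. Not single-peaked.
Ballot type 3: ranking walks positions 3-2-5-4-1; Grove is ranked above Cedar even though Cedar lies between Grove and the peak Basil on the axis — preferences dip and rise again. Not single-peaked.
Ballot type 4 (peak Grove at position 5): ranking walks positions 5-4-3-2-1, expanding outward from the peak — single-peaked.
Ballot type 2 violates single-peakedness, so the profile is not single-peaked on this axis.

no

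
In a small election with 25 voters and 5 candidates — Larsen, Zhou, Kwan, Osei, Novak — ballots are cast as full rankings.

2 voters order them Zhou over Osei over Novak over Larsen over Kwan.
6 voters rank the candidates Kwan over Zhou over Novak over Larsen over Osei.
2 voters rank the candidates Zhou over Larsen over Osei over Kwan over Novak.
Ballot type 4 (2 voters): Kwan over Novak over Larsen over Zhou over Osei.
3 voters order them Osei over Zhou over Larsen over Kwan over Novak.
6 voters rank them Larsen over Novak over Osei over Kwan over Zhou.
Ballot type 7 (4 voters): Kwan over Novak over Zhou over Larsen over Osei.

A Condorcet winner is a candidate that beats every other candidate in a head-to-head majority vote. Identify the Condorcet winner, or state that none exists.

Pairwise majorities:
Larsen–Zhou: Zhou 17–8.
Larsen vs Kwan: Larsen, 13–12.
Larsen vs Osei: Larsen wins 20–5.
Larsen vs Novak: Novak wins 14–11.
Zhou vs Kwan: 7 to 18, Kwan.
Zhou–Osei: Zhou 16–9.
Zhou vs Novak: Zhou preferred on 2+6+2+3 = 13 ballots; Zhou wins 13–12.
Kwan vs Osei: Kwan preferred on 6+2+4 = 12 ballots; Osei wins 13–12.
Kwan vs Novak: Kwan wins 17–8.
Osei vs Novak: Novak wins 18–7.
Each candidate drops at least one matchup (Larsen loses to Zhou; Zhou loses to Kwan; Kwan loses to Larsen; Osei loses to Larsen; Novak loses to Zhou); the cycle Larsen → Kwan → Zhou → Larsen rules out a Condorcet winner.

none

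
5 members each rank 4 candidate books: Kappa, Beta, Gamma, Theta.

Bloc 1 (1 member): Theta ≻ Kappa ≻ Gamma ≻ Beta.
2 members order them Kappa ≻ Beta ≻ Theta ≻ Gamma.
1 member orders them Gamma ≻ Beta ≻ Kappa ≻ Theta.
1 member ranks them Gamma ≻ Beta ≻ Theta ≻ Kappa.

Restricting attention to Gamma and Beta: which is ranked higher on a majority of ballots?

Ballots ranking Gamma above Beta: 1 + 1 + 1 = 3.
Ballots ranking Beta above Gamma: 5 − 3 = 2.
Gamma wins the head-to-head 3–2.

Gamma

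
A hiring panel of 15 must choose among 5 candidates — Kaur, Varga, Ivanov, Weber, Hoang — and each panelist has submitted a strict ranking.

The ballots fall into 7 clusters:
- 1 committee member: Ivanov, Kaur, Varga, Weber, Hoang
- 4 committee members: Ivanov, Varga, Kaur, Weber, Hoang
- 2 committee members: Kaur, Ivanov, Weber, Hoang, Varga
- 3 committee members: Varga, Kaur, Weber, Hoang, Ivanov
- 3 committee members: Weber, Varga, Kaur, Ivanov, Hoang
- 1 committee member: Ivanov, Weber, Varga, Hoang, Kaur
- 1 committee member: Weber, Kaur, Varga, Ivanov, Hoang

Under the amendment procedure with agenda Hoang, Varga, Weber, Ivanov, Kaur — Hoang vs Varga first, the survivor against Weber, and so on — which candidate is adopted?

Round 1: Hoang vs Varga — 2–13, Varga advances.
Round 2: Varga vs Weber — 8–7, Varga advances.
Round 3: Varga vs Ivanov — 7–8, Ivanov advances.
Round 4: Ivanov vs Kaur — 6–9, Kaur advances.
Kaur survives the agenda.

Kaur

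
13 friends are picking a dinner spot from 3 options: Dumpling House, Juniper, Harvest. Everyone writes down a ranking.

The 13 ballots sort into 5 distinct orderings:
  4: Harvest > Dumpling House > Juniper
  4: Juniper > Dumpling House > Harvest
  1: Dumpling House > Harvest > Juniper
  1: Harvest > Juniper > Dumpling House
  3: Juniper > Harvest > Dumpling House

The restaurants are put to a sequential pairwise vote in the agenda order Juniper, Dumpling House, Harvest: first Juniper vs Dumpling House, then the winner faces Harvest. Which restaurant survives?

Juniper

Round 1: Juniper vs Dumpling House — 8–5, Juniper advances.
Round 2: Juniper vs Harvest — 7–6, Juniper advances.
Juniper survives the agenda.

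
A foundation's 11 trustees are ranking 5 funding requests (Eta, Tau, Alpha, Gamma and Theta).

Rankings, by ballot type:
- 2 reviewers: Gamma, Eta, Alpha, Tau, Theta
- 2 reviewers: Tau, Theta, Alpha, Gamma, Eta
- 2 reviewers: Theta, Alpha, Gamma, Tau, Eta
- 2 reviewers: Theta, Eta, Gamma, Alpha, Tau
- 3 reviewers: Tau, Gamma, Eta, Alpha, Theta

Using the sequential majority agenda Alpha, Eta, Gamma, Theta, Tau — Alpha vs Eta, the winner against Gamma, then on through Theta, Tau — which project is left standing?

Tau

Round 1: Alpha vs Eta — 4–7, Eta advances.
Round 2: Eta vs Gamma — 2–9, Gamma advances.
Round 3: Gamma vs Theta — 5–6, Theta advances.
Round 4: Theta vs Tau — 4–7, Tau advances.
Tau survives the agenda.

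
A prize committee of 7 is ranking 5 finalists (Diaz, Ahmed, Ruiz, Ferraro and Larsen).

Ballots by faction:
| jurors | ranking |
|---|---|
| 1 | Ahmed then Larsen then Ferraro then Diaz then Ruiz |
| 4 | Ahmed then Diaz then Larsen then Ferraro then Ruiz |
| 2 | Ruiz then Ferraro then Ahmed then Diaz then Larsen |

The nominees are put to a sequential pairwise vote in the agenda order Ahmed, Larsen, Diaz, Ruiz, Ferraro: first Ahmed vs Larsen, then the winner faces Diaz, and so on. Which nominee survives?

Round 1: Ahmed vs Larsen — 7–0, Ahmed advances.
Round 2: Ahmed vs Diaz — 7–0, Ahmed advances.
Round 3: Ahmed vs Ruiz — 5–2, Ahmed advances.
Round 4: Ahmed vs Ferraro — 5–2, Ahmed advances.
Ahmed survives the agenda.

Ahmed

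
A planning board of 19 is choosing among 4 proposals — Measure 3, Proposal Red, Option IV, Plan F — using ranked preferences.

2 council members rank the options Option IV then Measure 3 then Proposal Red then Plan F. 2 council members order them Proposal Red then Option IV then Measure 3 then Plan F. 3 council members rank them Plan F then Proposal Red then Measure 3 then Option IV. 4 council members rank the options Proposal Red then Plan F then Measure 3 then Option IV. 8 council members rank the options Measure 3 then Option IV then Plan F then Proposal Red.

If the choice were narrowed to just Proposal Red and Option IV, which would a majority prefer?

Option IV

Ballots ranking Proposal Red above Option IV: 2 + 3 + 4 = 9.
Ballots ranking Option IV above Proposal Red: 19 − 9 = 10.
Option IV wins the head-to-head 10–9.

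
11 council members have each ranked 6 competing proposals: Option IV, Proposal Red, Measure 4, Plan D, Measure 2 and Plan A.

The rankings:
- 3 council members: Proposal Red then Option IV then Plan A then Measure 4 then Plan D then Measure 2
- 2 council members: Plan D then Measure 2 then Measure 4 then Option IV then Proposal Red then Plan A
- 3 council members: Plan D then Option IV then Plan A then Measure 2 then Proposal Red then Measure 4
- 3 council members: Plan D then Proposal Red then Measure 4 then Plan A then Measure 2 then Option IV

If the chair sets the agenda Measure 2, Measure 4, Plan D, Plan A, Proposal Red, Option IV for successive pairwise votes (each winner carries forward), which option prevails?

Plan D

Round 1: Measure 2 vs Measure 4 — 5–6, Measure 4 advances.
Round 2: Measure 4 vs Plan D — 3–8, Plan D advances.
Round 3: Plan D vs Plan A — 8–3, Plan D advances.
Round 4: Plan D vs Proposal Red — 8–3, Plan D advances.
Round 5: Plan D vs Option IV — 8–3, Plan D advances.
Plan D survives the agenda.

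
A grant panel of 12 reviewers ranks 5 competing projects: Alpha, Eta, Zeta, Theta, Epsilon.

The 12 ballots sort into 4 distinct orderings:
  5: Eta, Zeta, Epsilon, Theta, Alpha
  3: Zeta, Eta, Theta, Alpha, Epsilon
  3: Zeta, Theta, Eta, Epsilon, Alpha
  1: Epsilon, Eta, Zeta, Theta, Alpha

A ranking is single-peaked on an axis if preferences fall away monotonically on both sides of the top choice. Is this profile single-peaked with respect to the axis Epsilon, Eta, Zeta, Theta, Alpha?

yes

Axis positions: Epsilon=1, Eta=2, Zeta=3, Theta=4, Alpha=5.
Ballot type 1 (peak Eta at position 2): ranking walks positions 2-3-1-4-5, expanding outward from the peak — single-peaked.
Ballot type 2 (peak Zeta at position 3): ranking walks positions 3-2-4-5-1, expanding outward from the peak — single-peaked.
Ballot type 3 (peak Zeta at position 3): ranking walks positions 3-4-2-1-5, expanding outward from the peak — single-peaked.
Ballot type 4 (peak Epsilon at position 1): ranking walks positions 1-2-3-4-5, expanding outward from the peak — single-peaked.
Every ranking is single-peaked on this axis.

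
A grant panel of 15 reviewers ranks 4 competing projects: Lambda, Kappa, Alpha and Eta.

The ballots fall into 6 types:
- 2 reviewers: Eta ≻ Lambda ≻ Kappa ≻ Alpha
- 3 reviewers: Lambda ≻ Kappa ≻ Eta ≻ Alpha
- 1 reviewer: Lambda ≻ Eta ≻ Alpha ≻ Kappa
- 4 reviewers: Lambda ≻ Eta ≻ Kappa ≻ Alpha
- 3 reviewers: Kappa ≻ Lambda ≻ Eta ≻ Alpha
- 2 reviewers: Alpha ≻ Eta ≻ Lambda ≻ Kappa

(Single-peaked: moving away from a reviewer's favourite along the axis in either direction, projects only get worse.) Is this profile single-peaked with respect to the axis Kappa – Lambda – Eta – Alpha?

yes

Axis positions: Kappa=1, Lambda=2, Eta=3, Alpha=4.
Type 1 (peak Eta at position 3): ranking walks positions 3-2-1-4, expanding outward from the peak — single-peaked.
Type 2 (peak Lambda at position 2): ranking walks positions 2-1-3-4, expanding outward from the peak — single-peaked.
Type 3 (peak Lambda at position 2): ranking walks positions 2-3-4-1, expanding outward from the peak — single-peaked.
Type 4 (peak Lambda at position 2): ranking walks positions 2-3-1-4, expanding outward from the peak — single-peaked.
Type 5 (peak Kappa at position 1): ranking walks positions 1-2-3-4, expanding outward from the peak — single-peaked.
Type 6 (peak Alpha at position 4): ranking walks positions 4-3-2-1, expanding outward from the peak — single-peaked.
Every ranking is single-peaked on this axis.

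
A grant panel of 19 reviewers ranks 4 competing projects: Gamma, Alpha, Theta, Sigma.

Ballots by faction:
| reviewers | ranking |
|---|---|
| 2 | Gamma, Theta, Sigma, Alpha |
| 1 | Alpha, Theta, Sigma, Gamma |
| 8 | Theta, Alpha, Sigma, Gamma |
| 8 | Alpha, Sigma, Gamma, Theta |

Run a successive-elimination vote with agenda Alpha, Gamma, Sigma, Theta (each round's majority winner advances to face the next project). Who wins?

Round 1: Alpha vs Gamma — 17–2, Alpha advances.
Round 2: Alpha vs Sigma — 17–2, Alpha advances.
Round 3: Alpha vs Theta — 9–10, Theta advances.
The agenda winner is Theta.

Theta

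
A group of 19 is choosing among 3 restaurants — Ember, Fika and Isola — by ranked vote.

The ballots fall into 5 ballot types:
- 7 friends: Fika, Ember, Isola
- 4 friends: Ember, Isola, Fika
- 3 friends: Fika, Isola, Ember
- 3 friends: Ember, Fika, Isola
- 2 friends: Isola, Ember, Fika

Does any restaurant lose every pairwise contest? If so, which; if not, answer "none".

Pairwise majorities:
Ember vs Fika: 9 to 10, Fika.
Ember vs Isola: Ember, 14–5.
Fika–Isola: Fika 13–6.
Isola loses to every other restaurant — it is the Condorcet loser.

Isola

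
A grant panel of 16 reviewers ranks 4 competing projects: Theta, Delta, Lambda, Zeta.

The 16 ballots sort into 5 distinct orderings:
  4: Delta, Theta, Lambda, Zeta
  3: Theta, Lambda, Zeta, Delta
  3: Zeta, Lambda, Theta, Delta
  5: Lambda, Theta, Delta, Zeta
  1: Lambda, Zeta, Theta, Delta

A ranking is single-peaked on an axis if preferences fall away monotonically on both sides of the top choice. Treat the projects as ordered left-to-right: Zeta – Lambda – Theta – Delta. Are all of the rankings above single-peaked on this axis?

yes

Axis positions: Zeta=1, Lambda=2, Theta=3, Delta=4.
Type 1 (peak Delta at position 4): ranking walks positions 4-3-2-1, expanding outward from the peak — single-peaked.
Type 2 (peak Theta at position 3): ranking walks positions 3-2-1-4, expanding outward from the peak — single-peaked.
Type 3 (peak Zeta at position 1): ranking walks positions 1-2-3-4, expanding outward from the peak — single-peaked.
Type 4 (peak Lambda at position 2): ranking walks positions 2-3-4-1, expanding outward from the peak — single-peaked.
Type 5 (peak Lambda at position 2): ranking walks positions 2-1-3-4, expanding outward from the peak — single-peaked.
Every ranking is single-peaked on this axis.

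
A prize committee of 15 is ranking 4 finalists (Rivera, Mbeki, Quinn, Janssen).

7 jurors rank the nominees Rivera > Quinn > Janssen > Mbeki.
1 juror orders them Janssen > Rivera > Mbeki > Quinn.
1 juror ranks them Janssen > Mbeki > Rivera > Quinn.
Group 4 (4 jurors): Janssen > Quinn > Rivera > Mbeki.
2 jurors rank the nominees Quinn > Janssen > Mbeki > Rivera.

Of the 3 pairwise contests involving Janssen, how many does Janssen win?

Janssen against each rival (15 jurors):
Janssen–Rivera: Janssen 8–7.
Janssen vs Mbeki: Janssen is ranked higher on 7+1+1+4+2 = 15 ballots, Mbeki on 0. Janssen wins 15–0.
Janssen vs Quinn: Janssen is ranked higher on 1+1+4 = 6 ballots, Quinn on 9. Quinn wins 9–6.
Janssen beats Rivera, Mbeki; loses to Quinn — 2 pairwise wins.

2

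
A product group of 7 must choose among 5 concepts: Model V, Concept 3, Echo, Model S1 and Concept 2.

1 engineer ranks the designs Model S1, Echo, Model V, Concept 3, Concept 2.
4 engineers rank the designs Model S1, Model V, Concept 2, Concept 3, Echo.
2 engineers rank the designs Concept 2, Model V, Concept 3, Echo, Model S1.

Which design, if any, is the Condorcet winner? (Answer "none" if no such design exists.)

Check each pair by majority over 7 ballots:
Model V–Concept 3: Model V 7–0.
Model V vs Echo: Model V wins 6–1.
Model V–Model S1: Model S1 5–2.
Model V vs Concept 2: Model V, 5–2.
Concept 3 vs Echo: Concept 3 wins 6–1.
Concept 3–Model S1: Model S1 5–2.
Concept 3–Concept 2: Concept 2 6–1.
Echo–Model S1: Model S1 5–2.
Echo vs Concept 2: Concept 2, 6–1.
Model S1 vs Concept 2: Model S1 wins 5–2.
Only Model S1 has no losses; Model S1 is the Condorcet winner.

Model S1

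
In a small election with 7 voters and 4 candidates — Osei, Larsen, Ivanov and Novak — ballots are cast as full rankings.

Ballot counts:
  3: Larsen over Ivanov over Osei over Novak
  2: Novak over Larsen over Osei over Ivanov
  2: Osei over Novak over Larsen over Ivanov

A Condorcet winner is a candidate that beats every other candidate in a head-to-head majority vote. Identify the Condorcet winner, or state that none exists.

Head-to-head results (7 voters):
Osei vs Larsen: Larsen, 5–2.
Osei vs Ivanov: Osei, 4–3.
Osei–Novak: Osei 5–2.
Larsen vs Ivanov: Larsen, 7–0.
Larsen vs Novak: Larsen is ranked higher on 3 ballots, Novak on 4. Novak wins 4–3.
Ivanov vs Novak: Novak, 4–3.
Every candidate loses at least once (Osei loses to Larsen; Larsen loses to Novak; Ivanov loses to Osei; Novak loses to Osei). The majority relation contains the cycle Osei beats Novak beats Larsen beats Osei, so there is no Condorcet winner.

none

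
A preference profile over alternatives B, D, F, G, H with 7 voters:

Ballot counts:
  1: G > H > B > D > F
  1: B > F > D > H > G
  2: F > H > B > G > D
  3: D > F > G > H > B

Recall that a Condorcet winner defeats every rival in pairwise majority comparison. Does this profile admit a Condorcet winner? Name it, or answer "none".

Check each pair by majority over 7 ballots:
B vs D: B preferred on 1+1+2 = 4 ballots; B wins 4–3.
B vs F: 2 to 5, F.
B vs G: B preferred on 1+2 = 3 ballots; G wins 4–3.
B vs H: B preferred on 1 ballot; H wins 6–1.
D vs F: 1+3 = 4 for D, 3 for F — D by 4–3.
D vs G: 4 to 3, D.
D vs H: D is ranked higher on 1+3 = 4 ballots, H on 3. D wins 4–3.
F vs G: F is ranked higher on 1+2+3 = 6 ballots, G on 1. F wins 6–1.
F vs H: F preferred on 1+2+3 = 6 ballots; F wins 6–1.
G vs H: G is ranked higher on 1+3 = 4 ballots, H on 3. G wins 4–3.
Each alternative drops at least one matchup (B loses to F; D loses to B; F loses to D; G loses to D; H loses to D); the cycle B > D > F > B rules out a Condorcet winner.

none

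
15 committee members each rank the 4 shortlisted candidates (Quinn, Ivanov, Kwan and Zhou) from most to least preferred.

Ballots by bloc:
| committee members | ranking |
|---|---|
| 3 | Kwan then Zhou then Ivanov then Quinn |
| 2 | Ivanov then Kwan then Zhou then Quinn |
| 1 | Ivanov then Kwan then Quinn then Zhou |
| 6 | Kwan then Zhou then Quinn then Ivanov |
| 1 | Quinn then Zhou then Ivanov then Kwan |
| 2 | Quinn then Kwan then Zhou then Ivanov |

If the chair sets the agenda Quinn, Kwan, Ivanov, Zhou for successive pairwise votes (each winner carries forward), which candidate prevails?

Kwan

Round 1: Quinn vs Kwan — 3–12, Kwan advances.
Round 2: Kwan vs Ivanov — 11–4, Kwan advances.
Round 3: Kwan vs Zhou — 14–1, Kwan advances.
The agenda winner is Kwan.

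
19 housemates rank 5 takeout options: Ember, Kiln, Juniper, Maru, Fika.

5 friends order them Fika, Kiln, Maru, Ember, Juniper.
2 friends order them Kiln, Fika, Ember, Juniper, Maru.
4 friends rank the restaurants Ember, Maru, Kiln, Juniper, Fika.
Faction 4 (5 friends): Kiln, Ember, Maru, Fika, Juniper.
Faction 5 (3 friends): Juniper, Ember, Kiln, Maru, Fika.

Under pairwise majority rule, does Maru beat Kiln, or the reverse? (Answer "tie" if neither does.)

Kiln

Ballots ranking Maru above Kiln: 4.
Ballots ranking Kiln above Maru: 19 − 4 = 15.
Kiln wins the head-to-head 15–4.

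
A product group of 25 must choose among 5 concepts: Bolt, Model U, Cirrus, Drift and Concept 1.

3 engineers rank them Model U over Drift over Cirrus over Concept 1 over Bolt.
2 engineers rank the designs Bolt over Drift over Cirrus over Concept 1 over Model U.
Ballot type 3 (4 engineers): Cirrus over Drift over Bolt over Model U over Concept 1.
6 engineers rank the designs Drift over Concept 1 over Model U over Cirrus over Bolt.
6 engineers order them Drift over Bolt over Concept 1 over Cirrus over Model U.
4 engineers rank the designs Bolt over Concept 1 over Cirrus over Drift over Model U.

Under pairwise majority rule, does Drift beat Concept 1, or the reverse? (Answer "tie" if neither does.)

Drift

Ballots ranking Drift above Concept 1: 3 + 2 + 4 + 6 + 6 = 21.
Ballots ranking Concept 1 above Drift: 25 − 21 = 4.
Drift wins the head-to-head 21–4.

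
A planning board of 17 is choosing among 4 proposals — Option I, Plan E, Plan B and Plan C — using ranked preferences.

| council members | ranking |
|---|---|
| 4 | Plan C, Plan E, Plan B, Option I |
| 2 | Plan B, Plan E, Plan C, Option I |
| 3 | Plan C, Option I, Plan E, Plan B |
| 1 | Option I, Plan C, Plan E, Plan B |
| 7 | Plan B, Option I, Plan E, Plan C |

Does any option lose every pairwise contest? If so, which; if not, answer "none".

none

Pairwise majorities:
Option I vs Plan E: 11 to 6, Option I.
Option I vs Plan B: Option I is ranked higher on 3+1 = 4 ballots, Plan B on 13. Plan B wins 13–4.
Option I vs Plan C: Option I is ranked higher on 1+7 = 8 ballots, Plan C on 9. Plan C wins 9–8.
Plan E vs Plan B: Plan B wins 9–8.
Plan E–Plan C: Plan E 9–8.
Plan B vs Plan C: Plan B, 9–8.
No option is winless: Option I beats Plan E; Plan E beats Plan C; Plan B beats Option I; Plan C beats Option I. There is no Condorcet loser.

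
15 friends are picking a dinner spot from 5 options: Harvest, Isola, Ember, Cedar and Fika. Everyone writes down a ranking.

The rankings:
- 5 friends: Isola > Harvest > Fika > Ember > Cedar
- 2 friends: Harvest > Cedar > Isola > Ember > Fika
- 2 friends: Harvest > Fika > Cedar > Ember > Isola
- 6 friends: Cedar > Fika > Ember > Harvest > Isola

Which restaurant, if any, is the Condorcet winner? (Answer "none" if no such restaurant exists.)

Head-to-head results (15 friends):
Harvest–Isola: Harvest 10–5.
Harvest–Ember: Harvest 9–6.
Harvest vs Cedar: Harvest wins 9–6.
Harvest vs Fika: Harvest, 9–6.
Isola vs Ember: Ember, 8–7.
Isola vs Cedar: Cedar, 10–5.
Isola–Fika: Fika 8–7.
Ember–Cedar: Cedar 10–5.
Ember–Fika: Fika 13–2.
Cedar–Fika: Cedar 8–7.
Harvest defeats every rival head-to-head and is the Condorcet winner.

Harvest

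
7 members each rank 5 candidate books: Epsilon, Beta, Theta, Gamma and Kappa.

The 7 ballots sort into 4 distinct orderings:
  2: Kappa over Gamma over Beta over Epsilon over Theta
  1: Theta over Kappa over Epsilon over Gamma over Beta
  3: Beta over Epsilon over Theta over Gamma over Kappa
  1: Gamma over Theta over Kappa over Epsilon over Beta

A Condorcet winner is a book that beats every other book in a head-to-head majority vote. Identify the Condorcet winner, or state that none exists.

Pairwise majorities:
Epsilon–Beta: Beta 5–2.
Epsilon vs Theta: Epsilon wins 5–2.
Epsilon vs Gamma: 1+3 = 4 for Epsilon, 3 for Gamma — Epsilon by 4–3.
Epsilon vs Kappa: Kappa, 4–3.
Beta vs Theta: Beta is ranked higher on 2+3 = 5 ballots, Theta on 2. Beta wins 5–2.
Beta vs Gamma: Gamma wins 4–3.
Beta–Kappa: Kappa 4–3.
Theta–Gamma: Theta 4–3.
Theta vs Kappa: Theta preferred on 1+3+1 = 5 ballots; Theta wins 5–2.
Gamma vs Kappa: Gamma wins 4–3.
Each book drops at least one matchup (Epsilon loses to Beta; Beta loses to Gamma; Theta loses to Epsilon; Gamma loses to Epsilon; Kappa loses to Theta); the cycle Epsilon → Theta → Kappa → Epsilon rules out a Condorcet winner.

none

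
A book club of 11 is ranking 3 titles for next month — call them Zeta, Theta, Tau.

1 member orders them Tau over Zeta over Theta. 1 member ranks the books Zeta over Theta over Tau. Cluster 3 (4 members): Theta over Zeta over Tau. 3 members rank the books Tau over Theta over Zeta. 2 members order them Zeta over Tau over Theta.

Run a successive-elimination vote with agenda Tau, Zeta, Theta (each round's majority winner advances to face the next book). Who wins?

Theta

Round 1: Tau vs Zeta — 4–7, Zeta advances.
Round 2: Zeta vs Theta — 4–7, Theta advances.
Theta survives the agenda.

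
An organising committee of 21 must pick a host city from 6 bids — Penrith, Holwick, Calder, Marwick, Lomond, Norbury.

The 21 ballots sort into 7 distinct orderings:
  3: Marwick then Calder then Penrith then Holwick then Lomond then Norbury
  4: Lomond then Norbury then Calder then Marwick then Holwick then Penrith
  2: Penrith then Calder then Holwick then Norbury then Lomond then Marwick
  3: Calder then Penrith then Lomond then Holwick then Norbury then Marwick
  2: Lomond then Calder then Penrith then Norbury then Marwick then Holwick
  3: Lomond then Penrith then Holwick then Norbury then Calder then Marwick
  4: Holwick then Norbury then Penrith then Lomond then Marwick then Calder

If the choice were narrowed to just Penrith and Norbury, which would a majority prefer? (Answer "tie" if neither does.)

Penrith

Ballots ranking Penrith above Norbury: 3 + 2 + 3 + 2 + 3 = 13.
Ballots ranking Norbury above Penrith: 21 − 13 = 8.
Penrith wins the head-to-head 13–8.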